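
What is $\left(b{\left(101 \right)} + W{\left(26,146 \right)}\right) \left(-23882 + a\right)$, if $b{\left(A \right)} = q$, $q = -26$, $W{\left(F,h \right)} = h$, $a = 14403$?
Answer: $-1137480$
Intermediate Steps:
$b{\left(A \right)} = -26$
$\left(b{\left(101 \right)} + W{\left(26,146 \right)}\right) \left(-23882 + a\right) = \left(-26 + 146\right) \left(-23882 + 14403\right) = 120 \left(-9479\right) = -1137480$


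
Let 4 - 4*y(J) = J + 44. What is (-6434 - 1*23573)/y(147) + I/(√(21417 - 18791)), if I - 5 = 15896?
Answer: 120028/187 + 15901*√2626/2626 ≈ 952.16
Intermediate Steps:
y(J) = -10 - J/4 (y(J) = 1 - (J + 44)/4 = 1 - (44 + J)/4 = 1 + (-11 - J/4) = -10 - J/4)
I = 15901 (I = 5 + 15896 = 15901)
(-6434 - 1*23573)/y(147) + I/(√(21417 - 18791)) = (-6434 - 1*23573)/(-10 - ¼*147) + 15901/(√(21417 - 18791)) = (-6434 - 23573)/(-10 - 147/4) + 15901/(√2626) = -30007/(-187/4) + 15901*(√2626/2626) = -30007*(-4/187) + 15901*√2626/2626 = 120028/187 + 15901*√2626/2626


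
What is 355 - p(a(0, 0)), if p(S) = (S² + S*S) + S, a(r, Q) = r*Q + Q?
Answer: 355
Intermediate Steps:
a(r, Q) = Q + Q*r (a(r, Q) = Q*r + Q = Q + Q*r)
p(S) = S + 2*S² (p(S) = (S² + S²) + S = 2*S² + S = S + 2*S²)
355 - p(a(0, 0)) = 355 - 0*(1 + 0)*(1 + 2*(0*(1 + 0))) = 355 - 0*1*(1 + 2*(0*1)) = 355 - 0*(1 + 2*0) = 355 - 0*(1 + 0) = 355 - 0 = 355 - 1*0 = 355 + 0 = 355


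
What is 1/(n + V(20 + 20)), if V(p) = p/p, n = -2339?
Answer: -1/2338 ≈ -0.00042772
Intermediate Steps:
V(p) = 1
1/(n + V(20 + 20)) = 1/(-2339 + 1) = 1/(-2338) = -1/2338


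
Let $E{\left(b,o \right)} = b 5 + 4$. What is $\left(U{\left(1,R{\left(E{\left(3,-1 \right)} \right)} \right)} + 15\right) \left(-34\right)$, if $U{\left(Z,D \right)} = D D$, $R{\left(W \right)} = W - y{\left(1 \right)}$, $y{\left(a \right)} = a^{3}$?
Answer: $-11526$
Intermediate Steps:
$E{\left(b,o \right)} = 4 + 5 b$ ($E{\left(b,o \right)} = 5 b + 4 = 4 + 5 b$)
$R{\left(W \right)} = -1 + W$ ($R{\left(W \right)} = W - 1^{3} = W - 1 = -1 + W$)
$U{\left(Z,D \right)} = D^{2}$
$\left(U{\left(1,R{\left(E{\left(3,-1 \right)} \right)} \right)} + 15\right) \left(-34\right) = \left(\left(-1 + \left(4 + 5 \cdot 3\right)\right)^{2} + 15\right) \left(-34\right) = \left(\left(-1 + \left(4 + 15\right)\right)^{2} + 15\right) \left(-34\right) = \left(\left(-1 + 19\right)^{2} + 15\right) \left(-34\right) = \left(18^{2} + 15\right) \left(-34\right) = \left(324 + 15\right) \left(-34\right) = 339 \left(-34\right) = -11526$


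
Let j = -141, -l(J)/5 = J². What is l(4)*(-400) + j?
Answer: 31859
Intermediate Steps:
l(J) = -5*J²
l(4)*(-400) + j = -5*4²*(-400) - 141 = -5*16*(-400) - 141 = -80*(-400) - 141 = 32000 - 141 = 31859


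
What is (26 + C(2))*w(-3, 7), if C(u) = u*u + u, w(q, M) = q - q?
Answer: 0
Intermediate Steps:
w(q, M) = 0
C(u) = u + u² (C(u) = u² + u = u + u²)
(26 + C(2))*w(-3, 7) = (26 + 2*(1 + 2))*0 = (26 + 2*3)*0 = (26 + 6)*0 = 32*0 = 0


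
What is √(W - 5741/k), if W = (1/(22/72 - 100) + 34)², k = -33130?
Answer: √16336404175467672930/118903570 ≈ 33.992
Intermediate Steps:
W = 14881560100/12880921 (W = (1/(22*(1/72) - 100) + 34)² = (1/(11/36 - 100) + 34)² = (1/(-3589/36) + 34)² = (-36/3589 + 34)² = (121990/3589)² = 14881560100/12880921 ≈ 1155.3)
√(W - 5741/k) = √(14881560100/12880921 - 5741/(-33130)) = √(14881560100/12880921 - 5741*(-1/33130)) = √(14881560100/12880921 + 5741/33130) = √(493100035480461/426744912730) = √16336404175467672930/118903570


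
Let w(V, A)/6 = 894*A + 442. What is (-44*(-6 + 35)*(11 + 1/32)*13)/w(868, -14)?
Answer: 1463891/579552 ≈ 2.5259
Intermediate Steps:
w(V, A) = 2652 + 5364*A (w(V, A) = 6*(894*A + 442) = 6*(442 + 894*A) = 2652 + 5364*A)
(-44*(-6 + 35)*(11 + 1/32)*13)/w(868, -14) = (-44*(-6 + 35)*(11 + 1/32)*13)/(2652 + 5364*(-14)) = (-1276*(11 + 1/32)*13)/(2652 - 75096) = (-1276*353/32*13)/(-72444) = (-44*10237/32*13)*(-1/72444) = -112607/8*13*(-1/72444) = -1463891/8*(-1/72444) = 1463891/579552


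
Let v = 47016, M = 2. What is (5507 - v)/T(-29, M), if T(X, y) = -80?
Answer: 41509/80 ≈ 518.86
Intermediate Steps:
(5507 - v)/T(-29, M) = (5507 - 1*47016)/(-80) = (5507 - 47016)*(-1/80) = -41509*(-1/80) = 41509/80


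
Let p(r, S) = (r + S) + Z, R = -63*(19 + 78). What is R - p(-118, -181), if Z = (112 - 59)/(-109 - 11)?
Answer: -697387/120 ≈ -5811.6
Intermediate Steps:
Z = -53/120 (Z = 53/(-120) = 53*(-1/120) = -53/120 ≈ -0.44167)
R = -6111 (R = -63*97 = -6111)
p(r, S) = -53/120 + S + r (p(r, S) = (r + S) - 53/120 = (S + r) - 53/120 = -53/120 + S + r)
R - p(-118, -181) = -6111 - (-53/120 - 181 - 118) = -6111 - 1*(-35933/120) = -6111 + 35933/120 = -697387/120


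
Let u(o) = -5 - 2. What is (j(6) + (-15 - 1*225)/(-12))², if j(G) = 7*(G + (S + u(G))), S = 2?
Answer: 729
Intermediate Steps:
u(o) = -7
j(G) = -35 + 7*G (j(G) = 7*(G + (2 - 7)) = 7*(G - 5) = 7*(-5 + G) = -35 + 7*G)
(j(6) + (-15 - 1*225)/(-12))² = ((-35 + 7*6) + (-15 - 1*225)/(-12))² = ((-35 + 42) + (-15 - 225)*(-1/12))² = (7 - 240*(-1/12))² = (7 + 20)² = 27² = 729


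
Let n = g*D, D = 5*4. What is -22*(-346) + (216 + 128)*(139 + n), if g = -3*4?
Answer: -27132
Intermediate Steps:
g = -12
D = 20
n = -240 (n = -12*20 = -240)
-22*(-346) + (216 + 128)*(139 + n) = -22*(-346) + (216 + 128)*(139 - 240) = 7612 + 344*(-101) = 7612 - 34744 = -27132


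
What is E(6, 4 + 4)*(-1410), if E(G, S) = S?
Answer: -11280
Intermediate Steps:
E(6, 4 + 4)*(-1410) = (4 + 4)*(-1410) = 8*(-1410) = -11280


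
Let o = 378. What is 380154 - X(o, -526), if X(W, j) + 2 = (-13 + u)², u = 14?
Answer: 380155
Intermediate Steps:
X(W, j) = -1 (X(W, j) = -2 + (-13 + 14)² = -2 + 1² = -2 + 1 = -1)
380154 - X(o, -526) = 380154 - 1*(-1) = 380154 + 1 = 380155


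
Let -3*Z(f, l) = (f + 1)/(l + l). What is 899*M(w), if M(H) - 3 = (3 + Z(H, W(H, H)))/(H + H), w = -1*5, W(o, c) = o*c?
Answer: 1818677/750 ≈ 2424.9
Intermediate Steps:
W(o, c) = c*o
Z(f, l) = -(1 + f)/(6*l) (Z(f, l) = -(f + 1)/(3*(l + l)) = -(1 + f)/(3*(2*l)) = -(1 + f)*1/(2*l)/3 = -(1 + f)/(6*l))
w = -5
M(H) = 3 + (3 + (-1 - H)/(6*H**2))/(2*H) (M(H) = 3 + (3 + (-1 - H)/(6*((H*H))))/(H + H) = 3 + (3 + (-1 - H)/(6*(H**2)))/((2*H)) = 3 + (3 + (-1 - H)/(6*H**2))*(1/(2*H)) = 3 + (3 + (-1 - H)/(6*H**2))/(2*H))
899*M(w) = 899*((1/12)*(-1 - 1*(-5) + 18*(-5)**2*(1 + 2*(-5)))/(-5)**3) = 899*((1/12)*(-1/125)*(-1 + 5 + 18*25*(1 - 10))) = 899*((1/12)*(-1/125)*(-1 + 5 + 18*25*(-9))) = 899*((1/12)*(-1/125)*(-1 + 5 - 4050)) = 899*((1/12)*(-1/125)*(-4046)) = 899*(2023/750) = 1818677/750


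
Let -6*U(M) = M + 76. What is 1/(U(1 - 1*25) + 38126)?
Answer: 3/114352 ≈ 2.6235e-5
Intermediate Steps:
U(M) = -38/3 - M/6 (U(M) = -(M + 76)/6 = -(76 + M)/6 = -38/3 - M/6)
1/(U(1 - 1*25) + 38126) = 1/((-38/3 - (1 - 1*25)/6) + 38126) = 1/((-38/3 - (1 - 25)/6) + 38126) = 1/((-38/3 - ⅙*(-24)) + 38126) = 1/((-38/3 + 4) + 38126) = 1/(-26/3 + 38126) = 1/(114352/3) = 3/114352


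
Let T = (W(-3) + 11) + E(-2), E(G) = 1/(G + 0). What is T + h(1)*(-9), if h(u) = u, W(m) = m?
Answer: -3/2 ≈ -1.5000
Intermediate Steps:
E(G) = 1/G
T = 15/2 (T = (-3 + 11) + 1/(-2) = 8 - ½ = 15/2 ≈ 7.5000)
T + h(1)*(-9) = 15/2 + 1*(-9) = 15/2 - 9 = -3/2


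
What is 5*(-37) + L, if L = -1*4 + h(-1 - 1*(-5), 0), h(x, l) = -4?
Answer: -193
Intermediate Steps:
L = -8 (L = -1*4 - 4 = -4 - 4 = -8)
5*(-37) + L = 5*(-37) - 8 = -185 - 8 = -193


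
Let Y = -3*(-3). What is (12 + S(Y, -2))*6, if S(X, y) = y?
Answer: 60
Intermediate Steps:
Y = 9
(12 + S(Y, -2))*6 = (12 - 2)*6 = 10*6 = 60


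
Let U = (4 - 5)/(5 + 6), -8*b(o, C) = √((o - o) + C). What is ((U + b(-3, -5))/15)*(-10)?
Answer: 2/33 + I*√5/12 ≈ 0.060606 + 0.18634*I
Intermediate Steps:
b(o, C) = -√C/8 (b(o, C) = -√((o - o) + C)/8 = -√(0 + C)/8 = -√C/8)
U = -1/11 ≈ -0.090909
((U + b(-3, -5))/15)*(-10) = ((-1/11 - I*√5/8)/15)*(-10) = (-1/165 - I*√5/120)*(-10) = 2/33 + I*√5/12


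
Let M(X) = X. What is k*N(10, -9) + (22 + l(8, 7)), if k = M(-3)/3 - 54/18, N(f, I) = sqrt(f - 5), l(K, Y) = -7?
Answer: 15 - 4*sqrt(5) ≈ 6.0557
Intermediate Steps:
N(f, I) = sqrt(-5 + f)
k = -4 (k = -3/3 - 54/18 = -3*1/3 - 54*1/18 = -1 - 3 = -4)
k*N(10, -9) + (22 + l(8, 7)) = -4*sqrt(-5 + 10) + (22 - 7) = -4*sqrt(5) + 15 = 15 - 4*sqrt(5)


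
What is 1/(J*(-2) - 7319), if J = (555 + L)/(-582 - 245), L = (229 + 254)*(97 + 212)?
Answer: -827/5753209 ≈ -0.00014375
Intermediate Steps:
L = 149247 (L = 483*309 = 149247)
J = -149802/827 (J = (555 + 149247)/(-582 - 245) = 149802/(-827) = 149802*(-1/827) = -149802/827 ≈ -181.14)
1/(J*(-2) - 7319) = 1/(-149802/827*(-2) - 7319) = 1/(299604/827 - 7319) = 1/(-5753209/827) = -827/5753209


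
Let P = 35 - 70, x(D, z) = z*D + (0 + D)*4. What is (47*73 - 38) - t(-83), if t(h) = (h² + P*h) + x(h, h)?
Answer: -12958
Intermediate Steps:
x(D, z) = 4*D + D*z (x(D, z) = D*z + D*4 = D*z + 4*D = 4*D + D*z)
P = -35
t(h) = h² - 35*h + h*(4 + h) (t(h) = (h² - 35*h) + h*(4 + h) = h² - 35*h + h*(4 + h))
(47*73 - 38) - t(-83) = (47*73 - 38) - (-83)*(-31 + 2*(-83)) = (3431 - 38) - (-83)*(-31 - 166) = 3393 - (-83)*(-197) = 3393 - 1*16351 = 3393 - 16351 = -12958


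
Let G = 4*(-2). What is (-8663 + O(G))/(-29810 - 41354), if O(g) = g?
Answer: 8671/71164 ≈ 0.12185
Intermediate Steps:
G = -8
(-8663 + O(G))/(-29810 - 41354) = (-8663 - 8)/(-29810 - 41354) = -8671/(-71164) = -8671*(-1/71164) = 8671/71164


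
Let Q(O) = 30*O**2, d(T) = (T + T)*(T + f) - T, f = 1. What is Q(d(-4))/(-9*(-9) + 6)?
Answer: 7840/29 ≈ 270.34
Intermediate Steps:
d(T) = -T + 2*T*(1 + T) (d(T) = (T + T)*(T + 1) - T = (2*T)*(1 + T) - T = 2*T*(1 + T) - T = -T + 2*T*(1 + T))
Q(d(-4))/(-9*(-9) + 6) = (30*(-4*(1 + 2*(-4)))**2)/(-9*(-9) + 6) = (30*(-4*(1 - 8))**2)/(81 + 6) = (30*(-4*(-7))**2)/87 = (30*28**2)*(1/87) = (30*784)*(1/87) = 23520*(1/87) = 7840/29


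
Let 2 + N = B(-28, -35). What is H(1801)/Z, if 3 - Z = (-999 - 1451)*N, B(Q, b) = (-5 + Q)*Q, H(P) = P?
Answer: 1801/2258903 ≈ 0.00079729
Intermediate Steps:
B(Q, b) = Q*(-5 + Q)
N = 922 (N = -2 - 28*(-5 - 28) = -2 - 28*(-33) = -2 + 924 = 922)
Z = 2258903 (Z = 3 - (-999 - 1451)*922 = 3 - (-2450)*922 = 3 - 1*(-2258900) = 3 + 2258900 = 2258903)
H(1801)/Z = 1801/2258903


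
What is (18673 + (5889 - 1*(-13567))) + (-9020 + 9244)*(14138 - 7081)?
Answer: 1618897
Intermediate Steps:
(18673 + (5889 - 1*(-13567))) + (-9020 + 9244)*(14138 - 7081) = (18673 + (5889 + 13567)) + 224*7057 = (18673 + 19456) + 1580768 = 38129 + 1580768 = 1618897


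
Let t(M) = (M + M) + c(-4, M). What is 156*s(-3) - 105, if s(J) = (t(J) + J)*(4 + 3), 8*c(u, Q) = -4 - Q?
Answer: -20139/2 ≈ -10070.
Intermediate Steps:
c(u, Q) = -½ - Q/8 (c(u, Q) = (-4 - Q)/8 = -½ - Q/8)
t(M) = -½ + 15*M/8 (t(M) = (M + M) + (-½ - M/8) = 2*M + (-½ - M/8) = -½ + 15*M/8)
s(J) = -7/2 + 161*J/8 (s(J) = ((-½ + 15*J/8) + J)*(4 + 3) = (-½ + 23*J/8)*7 = -7/2 + 161*J/8)
156*s(-3) - 105 = 156*(-7/2 + (161/8)*(-3)) - 105 = 156*(-7/2 - 483/8) - 105 = 156*(-511/8) - 105 = -19929/2 - 105 = -20139/2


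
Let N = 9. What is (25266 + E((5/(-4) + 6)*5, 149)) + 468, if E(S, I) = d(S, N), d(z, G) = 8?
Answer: 25742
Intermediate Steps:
E(S, I) = 8
(25266 + E((5/(-4) + 6)*5, 149)) + 468 = (25266 + 8) + 468 = 25274 + 468 = 25742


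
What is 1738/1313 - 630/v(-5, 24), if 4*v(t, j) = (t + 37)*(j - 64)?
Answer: 138335/42016 ≈ 3.2924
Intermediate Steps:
v(t, j) = (-64 + j)*(37 + t)/4 (v(t, j) = ((t + 37)*(j - 64))/4 = ((37 + t)*(-64 + j))/4 = ((-64 + j)*(37 + t))/4 = (-64 + j)*(37 + t)/4)
1738/1313 - 630/v(-5, 24) = 1738/1313 - 630/(-592 - 16*(-5) + (37/4)*24 + (1/4)*24*(-5)) = 1738*(1/1313) - 630/(-592 + 80 + 222 - 30) = 1738/1313 - 630/(-320) = 1738/1313 - 630*(-1/320) = 1738/1313 + 63/32 = 138335/42016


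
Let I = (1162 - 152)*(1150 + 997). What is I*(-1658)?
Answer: -3595323260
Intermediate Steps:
I = 2168470 (I = 1010*2147 = 2168470)
I*(-1658) = 2168470*(-1658) = -3595323260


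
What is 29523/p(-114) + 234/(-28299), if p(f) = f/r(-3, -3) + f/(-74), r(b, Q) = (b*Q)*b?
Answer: 92737173165/18101927 ≈ 5123.1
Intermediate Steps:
r(b, Q) = Q*b**2 (r(b, Q) = (Q*b)*b = Q*b**2)
p(f) = -101*f/1998 (p(f) = f/((-3*(-3)**2)) + f/(-74) = f/((-3*9)) + f*(-1/74) = f/(-27) - f/74 = f*(-1/27) - f/74 = -f/27 - f/74 = -101*f/1998)
29523/p(-114) + 234/(-28299) = 29523/((-101/1998*(-114))) + 234/(-28299) = 29523/(1919/333) + 234*(-1/28299) = 29523*(333/1919) - 78/9433 = 9831159/1919 - 78/9433 = 92737173165/18101927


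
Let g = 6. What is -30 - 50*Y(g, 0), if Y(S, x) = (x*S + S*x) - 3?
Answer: 120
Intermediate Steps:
Y(S, x) = -3 + 2*S*x (Y(S, x) = (S*x + S*x) - 3 = 2*S*x - 3 = -3 + 2*S*x)
-30 - 50*Y(g, 0) = -30 - 50*(-3 + 2*6*0) = -30 - 50*(-3 + 0) = -30 - 50*(-3) = -30 + 150 = 120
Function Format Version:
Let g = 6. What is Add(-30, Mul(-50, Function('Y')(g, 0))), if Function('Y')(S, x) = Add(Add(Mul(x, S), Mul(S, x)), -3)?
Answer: 120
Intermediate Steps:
Function('Y')(S, x) = Add(-3, Mul(2, S, x)) (Function('Y')(S, x) = Add(Add(Mul(S, x), Mul(S, x)), -3) = Add(Mul(2, S, x), -3) = Add(-3, Mul(2, S, x)))
Add(-30, Mul(-50, Function('Y')(g, 0))) = Add(-30, Mul(-50, Add(-3, Mul(2, 6, 0)))) = Add(-30, Mul(-50, Add(-3, 0))) = Add(-30, Mul(-50, -3)) = Add(-30, 150) = 120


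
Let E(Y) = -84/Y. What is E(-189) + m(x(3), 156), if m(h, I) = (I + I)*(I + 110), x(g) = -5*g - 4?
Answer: 746932/9 ≈ 82993.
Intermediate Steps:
x(g) = -4 - 5*g
m(h, I) = 2*I*(110 + I) (m(h, I) = (2*I)*(110 + I) = 2*I*(110 + I))
E(-189) + m(x(3), 156) = -84/(-189) + 2*156*(110 + 156) = -84*(-1/189) + 2*156*266 = 4/9 + 82992 = 746932/9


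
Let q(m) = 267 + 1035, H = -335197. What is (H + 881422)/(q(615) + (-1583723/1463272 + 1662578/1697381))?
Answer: 1356675468755464200/3233561200508617 ≈ 419.56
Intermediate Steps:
q(m) = 1302
(H + 881422)/(q(615) + (-1583723/1463272 + 1662578/1697381)) = (-335197 + 881422)/(1302 + (-1583723/1463272 + 1662578/1697381)) = 546225/(1302 + (-1583723*1/1463272 + 1662578*(1/1697381))) = 546225/(1302 + (-1583723/1463272 + 1662578/1697381)) = 546225/(1302 - 255377494247/2483730090632) = 546225/(3233561200508617/2483730090632) = 546225*(2483730090632/3233561200508617) = 1356675468755464200/3233561200508617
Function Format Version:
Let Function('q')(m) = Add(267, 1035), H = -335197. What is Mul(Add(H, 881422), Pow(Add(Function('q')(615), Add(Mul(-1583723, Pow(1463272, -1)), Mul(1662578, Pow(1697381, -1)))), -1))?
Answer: Rational(1356675468755464200, 3233561200508617) ≈ 419.56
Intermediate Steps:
Function('q')(m) = 1302
Mul(Add(H, 881422), Pow(Add(Function('q')(615), Add(Mul(-1583723, Pow(1463272, -1)), Mul(1662578, Pow(1697381, -1)))), -1)) = Mul(Add(-335197, 881422), Pow(Add(1302, Add(Mul(-1583723, Pow(1463272, -1)), Mul(1662578, Pow(1697381, -1)))), -1)) = Mul(546225, Pow(Add(1302, Add(Mul(-1583723, Rational(1, 1463272)), Mul(1662578, Rational(1, 1697381)))), -1)) = Mul(546225, Pow(Add(1302, Add(Rational(-1583723, 1463272), Rational(1662578, 1697381))), -1)) = Mul(546225, Pow(Add(1302, Rational(-255377494247, 2483730090632)), -1)) = Mul(546225, Pow(Rational(3233561200508617, 2483730090632), -1)) = Mul(546225, Rational(2483730090632, 3233561200508617)) = Rational(1356675468755464200, 3233561200508617)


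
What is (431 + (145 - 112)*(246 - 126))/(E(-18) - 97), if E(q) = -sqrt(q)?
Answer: -425927/9427 + 13173*I*sqrt(2)/9427 ≈ -45.182 + 1.9762*I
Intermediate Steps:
(431 + (145 - 112)*(246 - 126))/(E(-18) - 97) = (431 + (145 - 112)*(246 - 126))/(-sqrt(-18) - 97) = (431 + 33*120)/(-3*I*sqrt(2) - 97) = (431 + 3960)/(-3*I*sqrt(2) - 97) = 4391/(-97 - 3*I*sqrt(2))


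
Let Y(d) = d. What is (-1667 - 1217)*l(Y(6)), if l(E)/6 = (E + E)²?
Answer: -2491776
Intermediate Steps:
l(E) = 24*E² (l(E) = 6*(E + E)² = 6*(2*E)² = 6*(4*E²) = 24*E²)
(-1667 - 1217)*l(Y(6)) = (-1667 - 1217)*(24*6²) = -69216*36 = -2884*864 = -2491776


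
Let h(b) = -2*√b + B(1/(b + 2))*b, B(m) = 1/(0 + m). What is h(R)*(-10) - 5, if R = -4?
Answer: -85 + 40*I ≈ -85.0 + 40.0*I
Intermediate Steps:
B(m) = 1/m
h(b) = -2*√b + b*(2 + b) (h(b) = -2*√b + b/(1/(b + 2)) = -2*√b + b/(1/(2 + b)) = -2*√b + (2 + b)*b = -2*√b + b*(2 + b))
h(R)*(-10) - 5 = (-4*I - 4*(2 - 4))*(-10) - 5 = (-4*I - 4*(-2))*(-10) - 5 = (-4*I + 8)*(-10) - 5 = (8 - 4*I)*(-10) - 5 = (-80 + 40*I) - 5 = -85 + 40*I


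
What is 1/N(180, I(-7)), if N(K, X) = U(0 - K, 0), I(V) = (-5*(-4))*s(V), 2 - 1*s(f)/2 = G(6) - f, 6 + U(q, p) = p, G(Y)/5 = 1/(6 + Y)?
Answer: -⅙ ≈ -0.16667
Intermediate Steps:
G(Y) = 5/(6 + Y)
U(q, p) = -6 + p
s(f) = 19/6 + 2*f (s(f) = 4 - 2*(5/(6 + 6) - f) = 4 - 2*(5/12 - f) = 4 + (-⅚ + 2*f) = 19/6 + 2*f)
I(V) = 190/3 + 40*V (I(V) = (-5*(-4))*(19/6 + 2*V) = 20*(19/6 + 2*V) = 190/3 + 40*V)
N(K, X) = -6 (N(K, X) = -6 + 0 = -6)
1/N(180, I(-7)) = 1/(-6) = -⅙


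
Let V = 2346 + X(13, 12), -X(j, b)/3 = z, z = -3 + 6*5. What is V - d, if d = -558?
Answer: 2823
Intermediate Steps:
z = 27 (z = -3 + 30 = 27)
X(j, b) = -81 (X(j, b) = -3*27 = -81)
V = 2265 (V = 2346 - 81 = 2265)
V - d = 2265 - 1*(-558) = 2265 + 558 = 2823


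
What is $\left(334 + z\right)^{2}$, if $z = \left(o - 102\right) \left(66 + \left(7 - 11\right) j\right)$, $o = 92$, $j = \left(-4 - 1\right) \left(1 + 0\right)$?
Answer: $276676$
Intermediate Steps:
$j = -5$ ($j = \left(-5\right) 1 = -5$)
$z = -860$ ($z = \left(92 - 102\right) \left(66 + \left(7 - 11\right) \left(-5\right)\right) = - 10 \left(66 - -20\right) = - 10 \left(66 + 20\right) = \left(-10\right) 86 = -860$)
$\left(334 + z\right)^{2} = \left(334 - 860\right)^{2} = \left(-526\right)^{2} = 276676$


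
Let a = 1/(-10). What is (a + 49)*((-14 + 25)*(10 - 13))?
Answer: -16137/10 ≈ -1613.7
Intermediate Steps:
a = -⅒ ≈ -0.10000
(a + 49)*((-14 + 25)*(10 - 13)) = (-⅒ + 49)*((-14 + 25)*(10 - 13)) = 489*(11*(-3))/10 = (489/10)*(-33) = -16137/10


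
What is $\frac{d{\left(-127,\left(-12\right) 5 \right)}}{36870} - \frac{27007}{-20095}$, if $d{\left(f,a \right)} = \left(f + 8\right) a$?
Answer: $\frac{37974213}{24696755} \approx 1.5376$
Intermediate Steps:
$d{\left(f,a \right)} = a \left(8 + f\right)$ ($d{\left(f,a \right)} = \left(8 + f\right) a = a \left(8 + f\right)$)
$\frac{d{\left(-127,\left(-12\right) 5 \right)}}{36870} - \frac{27007}{-20095} = \frac{\left(-12\right) 5 \left(8 - 127\right)}{36870} - \frac{27007}{-20095} = \left(-60\right) \left(-119\right) \frac{1}{36870} - - \frac{27007}{20095} = 7140 \cdot \frac{1}{36870} + \frac{27007}{20095} = \frac{238}{1229} + \frac{27007}{20095} = \frac{37974213}{24696755}$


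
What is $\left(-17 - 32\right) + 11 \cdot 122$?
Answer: $1293$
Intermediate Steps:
$\left(-17 - 32\right) + 11 \cdot 122 = \left(-17 - 32\right) + 1342 = -49 + 1342 = 1293$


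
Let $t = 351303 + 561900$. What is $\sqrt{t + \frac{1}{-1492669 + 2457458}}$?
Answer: $\frac{4 \sqrt{53126601292186597}}{964789} \approx 955.62$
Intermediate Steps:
$t = 913203$
$\sqrt{t + \frac{1}{-1492669 + 2457458}} = \sqrt{913203 + \frac{1}{-1492669 + 2457458}} = \sqrt{913203 + \frac{1}{964789}} = \sqrt{\frac{881048209168}{964789}} = \frac{4 \sqrt{53126601292186597}}{964789}$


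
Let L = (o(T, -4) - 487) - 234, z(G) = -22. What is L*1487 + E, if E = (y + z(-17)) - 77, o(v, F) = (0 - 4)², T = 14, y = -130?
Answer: -1048564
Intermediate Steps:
o(v, F) = 16 (o(v, F) = (-4)² = 16)
E = -229 (E = (-130 - 22) - 77 = -152 - 77 = -229)
L = -705 (L = (16 - 487) - 234 = -471 - 234 = -705)
L*1487 + E = -705*1487 - 229 = -1048335 - 229 = -1048564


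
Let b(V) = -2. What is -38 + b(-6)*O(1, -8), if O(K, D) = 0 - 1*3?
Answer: -32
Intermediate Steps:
O(K, D) = -3 (O(K, D) = 0 - 3 = -3)
-38 + b(-6)*O(1, -8) = -38 - 2*(-3) = -38 + 6 = -32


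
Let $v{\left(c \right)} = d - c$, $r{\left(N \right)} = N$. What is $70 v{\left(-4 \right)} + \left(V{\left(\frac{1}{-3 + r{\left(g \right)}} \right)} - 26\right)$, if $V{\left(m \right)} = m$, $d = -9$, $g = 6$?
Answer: $- \frac{1127}{3} \approx -375.67$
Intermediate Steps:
$v{\left(c \right)} = -9 - c$
$70 v{\left(-4 \right)} + \left(V{\left(\frac{1}{-3 + r{\left(g \right)}} \right)} - 26\right) = 70 \left(-9 - -4\right) + \left(\frac{1}{-3 + 6} - 26\right) = 70 \left(-9 + 4\right) - \left(26 - \frac{1}{3}\right) = 70 \left(-5\right) + \left(\frac{1}{3} - 26\right) = -350 - \frac{77}{3} = - \frac{1127}{3}$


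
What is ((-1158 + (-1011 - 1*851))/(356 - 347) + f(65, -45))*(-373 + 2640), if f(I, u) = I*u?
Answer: -66525115/9 ≈ -7.3917e+6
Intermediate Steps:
((-1158 + (-1011 - 1*851))/(356 - 347) + f(65, -45))*(-373 + 2640) = ((-1158 + (-1011 - 1*851))/(356 - 347) + 65*(-45))*(-373 + 2640) = ((-1158 + (-1011 - 851))/9 - 2925)*2267 = ((-1158 - 1862)*(⅑) - 2925)*2267 = (-3020*⅑ - 2925)*2267 = (-3020/9 - 2925)*2267 = -29345/9*2267 = -66525115/9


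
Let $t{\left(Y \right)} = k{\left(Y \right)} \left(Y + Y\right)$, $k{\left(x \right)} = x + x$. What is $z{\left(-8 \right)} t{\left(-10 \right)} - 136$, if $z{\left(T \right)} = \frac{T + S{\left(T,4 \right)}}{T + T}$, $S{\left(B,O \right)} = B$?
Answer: $264$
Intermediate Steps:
$k{\left(x \right)} = 2 x$
$z{\left(T \right)} = 1$ ($z{\left(T \right)} = \frac{T + T}{T + T} = \frac{2 T}{2 T} = 2 T \frac{1}{2 T} = 1$)
$t{\left(Y \right)} = 4 Y^{2}$ ($t{\left(Y \right)} = 2 Y \left(Y + Y\right) = 2 Y 2 Y = 4 Y^{2}$)
$z{\left(-8 \right)} t{\left(-10 \right)} - 136 = 1 \cdot 4 \left(-10\right)^{2} - 136 = 1 \cdot 4 \cdot 100 - 136 = 1 \cdot 400 - 136 = 400 - 136 = 264$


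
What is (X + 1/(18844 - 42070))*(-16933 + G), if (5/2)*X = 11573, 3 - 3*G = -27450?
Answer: -697252921327/19355 ≈ -3.6024e+7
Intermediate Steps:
G = 9151 (G = 1 - ⅓*(-27450) = 1 + 9150 = 9151)
X = 23146/5 (X = (⅖)*11573 = 23146/5 ≈ 4629.2)
(X + 1/(18844 - 42070))*(-16933 + G) = (23146/5 + 1/(18844 - 42070))*(-16933 + 9151) = (23146/5 + 1/(-23226))*(-7782) = (23146/5 - 1/23226)*(-7782) = (537588991/116130)*(-7782) = -697252921327/19355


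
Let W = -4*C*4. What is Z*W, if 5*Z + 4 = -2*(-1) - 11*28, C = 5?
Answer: 4960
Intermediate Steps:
Z = -62 (Z = -⅘ + (-2*(-1) - 11*28)/5 = -⅘ + (2 - 308)/5 = -⅘ + (⅕)*(-306) = -⅘ - 306/5 = -62)
W = -80 (W = -4*5*4 = -20*4 = -80)
Z*W = -62*(-80) = 4960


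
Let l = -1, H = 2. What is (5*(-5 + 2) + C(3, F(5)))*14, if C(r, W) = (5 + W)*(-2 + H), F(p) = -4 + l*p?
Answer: -210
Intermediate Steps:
F(p) = -4 - p
C(r, W) = 0 (C(r, W) = (5 + W)*(-2 + 2) = (5 + W)*0 = 0)
(5*(-5 + 2) + C(3, F(5)))*14 = (5*(-5 + 2) + 0)*14 = (5*(-3) + 0)*14 = (-15 + 0)*14 = -15*14 = -210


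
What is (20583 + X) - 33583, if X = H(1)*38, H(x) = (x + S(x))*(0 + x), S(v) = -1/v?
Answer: -13000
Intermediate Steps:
H(x) = x*(x - 1/x) (H(x) = (x - 1/x)*(0 + x) = (x - 1/x)*x = x*(x - 1/x))
X = 0 (X = (-1 + 1²)*38 = (-1 + 1)*38 = 0*38 = 0)
(20583 + X) - 33583 = (20583 + 0) - 33583 = 20583 - 33583 = -13000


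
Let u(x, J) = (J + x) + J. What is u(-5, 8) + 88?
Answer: 99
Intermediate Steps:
u(x, J) = x + 2*J
u(-5, 8) + 88 = (-5 + 2*8) + 88 = (-5 + 16) + 88 = 11 + 88 = 99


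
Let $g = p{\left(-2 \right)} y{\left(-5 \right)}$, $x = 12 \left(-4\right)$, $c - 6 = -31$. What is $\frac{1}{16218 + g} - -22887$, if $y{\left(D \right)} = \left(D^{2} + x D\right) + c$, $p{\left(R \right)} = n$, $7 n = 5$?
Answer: $\frac{2625733969}{114726} \approx 22887.0$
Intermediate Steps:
$c = -25$ ($c = 6 - 31 = -25$)
$n = \frac{5}{7}$ ($n = \frac{1}{7} \cdot 5 = \frac{5}{7} \approx 0.71429$)
$p{\left(R \right)} = \frac{5}{7}$
$x = -48$
$y{\left(D \right)} = -25 + D^{2} - 48 D$ ($y{\left(D \right)} = \left(D^{2} - 48 D\right) - 25 = -25 + D^{2} - 48 D$)
$g = \frac{1200}{7}$ ($g = \frac{5 \left(-25 + \left(-5\right)^{2} - -240\right)}{7} = \frac{5 \left(-25 + 25 + 240\right)}{7} = \frac{5}{7} \cdot 240 = \frac{1200}{7} \approx 171.43$)
$\frac{1}{16218 + g} - -22887 = \frac{1}{16218 + \frac{1200}{7}} - -22887 = \frac{1}{\frac{114726}{7}} + 22887 = \frac{7}{114726} + 22887 = \frac{2625733969}{114726}$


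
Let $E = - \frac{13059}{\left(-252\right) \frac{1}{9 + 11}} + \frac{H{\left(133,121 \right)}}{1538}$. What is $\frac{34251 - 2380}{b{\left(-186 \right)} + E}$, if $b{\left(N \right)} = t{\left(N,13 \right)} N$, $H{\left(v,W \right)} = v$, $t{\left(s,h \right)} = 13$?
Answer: $- \frac{343123186}{14873067} \approx -23.07$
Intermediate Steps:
$b{\left(N \right)} = 13 N$
$E = \frac{11159121}{10766}$ ($E = - \frac{13059}{\left(-252\right) \frac{1}{9 + 11}} + \frac{133}{1538} = - \frac{13059}{\left(-252\right) \frac{1}{20}} + 133 \cdot \frac{1}{1538} = - \frac{13059}{\left(-252\right) \frac{1}{20}} + \frac{133}{1538} = - \frac{13059}{- \frac{63}{5}} + \frac{133}{1538} = \left(-13059\right) \left(- \frac{5}{63}\right) + \frac{133}{1538} = \frac{7255}{7} + \frac{133}{1538} = \frac{11159121}{10766} \approx 1036.5$)
$\frac{34251 - 2380}{b{\left(-186 \right)} + E} = \frac{34251 - 2380}{13 \left(-186\right) + \frac{11159121}{10766}} = \frac{31871}{-2418 + \frac{11159121}{10766}} = \frac{31871}{- \frac{14873067}{10766}} = 31871 \left(- \frac{10766}{14873067}\right) = - \frac{343123186}{14873067}$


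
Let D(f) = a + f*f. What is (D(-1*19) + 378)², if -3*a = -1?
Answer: 4919524/9 ≈ 5.4661e+5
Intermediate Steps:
a = ⅓ (a = -⅓*(-1) = ⅓ ≈ 0.33333)
D(f) = ⅓ + f² (D(f) = ⅓ + f*f = ⅓ + f²)
(D(-1*19) + 378)² = ((⅓ + (-1*19)²) + 378)² = ((⅓ + (-19)²) + 378)² = ((⅓ + 361) + 378)² = (1084/3 + 378)² = (2218/3)² = 4919524/9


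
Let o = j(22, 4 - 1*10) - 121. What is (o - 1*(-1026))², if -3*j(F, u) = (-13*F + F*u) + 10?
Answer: 1083681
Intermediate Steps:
j(F, u) = -10/3 + 13*F/3 - F*u/3 (j(F, u) = -((-13*F + F*u) + 10)/3 = -(10 - 13*F + F*u)/3 = -10/3 + 13*F/3 - F*u/3)
o = 15 (o = (-10/3 + (13/3)*22 - ⅓*22*(4 - 1*10)) - 121 = (-10/3 + 286/3 - ⅓*22*(4 - 10)) - 121 = (-10/3 + 286/3 - ⅓*22*(-6)) - 121 = (-10/3 + 286/3 + 44) - 121 = 136 - 121 = 15)
(o - 1*(-1026))² = (15 - 1*(-1026))² = (15 + 1026)² = 1041² = 1083681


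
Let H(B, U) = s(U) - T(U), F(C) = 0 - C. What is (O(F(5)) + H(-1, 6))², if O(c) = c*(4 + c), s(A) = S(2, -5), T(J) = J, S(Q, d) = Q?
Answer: 1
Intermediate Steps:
F(C) = -C
s(A) = 2
H(B, U) = 2 - U
(O(F(5)) + H(-1, 6))² = ((-1*5)*(4 - 1*5) + (2 - 1*6))² = (-5*(4 - 5) + (2 - 6))² = (-5*(-1) - 4)² = (5 - 4)² = 1² = 1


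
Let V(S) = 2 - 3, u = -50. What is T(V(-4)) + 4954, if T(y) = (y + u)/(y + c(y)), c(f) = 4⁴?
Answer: 24769/5 ≈ 4953.8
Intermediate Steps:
c(f) = 256
V(S) = -1
T(y) = (-50 + y)/(256 + y) (T(y) = (y - 50)/(y + 256) = (-50 + y)/(256 + y))
T(V(-4)) + 4954 = (-50 - 1)/(256 - 1) + 4954 = -51/255 + 4954 = (1/255)*(-51) + 4954 = -⅕ + 4954 = 24769/5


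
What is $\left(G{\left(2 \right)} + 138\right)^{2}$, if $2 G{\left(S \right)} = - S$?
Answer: $18769$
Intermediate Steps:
$G{\left(S \right)} = - \frac{S}{2}$ ($G{\left(S \right)} = \frac{\left(-1\right) S}{2} = - \frac{S}{2}$)
$\left(G{\left(2 \right)} + 138\right)^{2} = \left(\left(- \frac{1}{2}\right) 2 + 138\right)^{2} = \left(-1 + 138\right)^{2} = 137^{2} = 18769$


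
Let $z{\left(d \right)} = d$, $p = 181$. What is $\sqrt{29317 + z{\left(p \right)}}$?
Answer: $7 \sqrt{602} \approx 171.75$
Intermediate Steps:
$\sqrt{29317 + z{\left(p \right)}} = \sqrt{29317 + 181} = \sqrt{29498} = 7 \sqrt{602}$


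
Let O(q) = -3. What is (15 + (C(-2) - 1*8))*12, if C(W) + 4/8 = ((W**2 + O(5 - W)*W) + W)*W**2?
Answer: 462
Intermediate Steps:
C(W) = -1/2 + W**2*(W**2 - 2*W) (C(W) = -1/2 + ((W**2 - 3*W) + W)*W**2 = -1/2 + (W**2 - 2*W)*W**2 = -1/2 + W**2*(W**2 - 2*W))
(15 + (C(-2) - 1*8))*12 = (15 + ((-1/2 + (-2)**4 - 2*(-2)**3) - 1*8))*12 = (15 + ((-1/2 + 16 - 2*(-8)) - 8))*12 = (15 + ((-1/2 + 16 + 16) - 8))*12 = (15 + (63/2 - 8))*12 = (15 + 47/2)*12 = (77/2)*12 = 462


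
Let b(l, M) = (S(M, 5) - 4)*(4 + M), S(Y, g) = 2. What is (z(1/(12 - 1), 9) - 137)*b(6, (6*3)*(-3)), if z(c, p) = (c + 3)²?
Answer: -1542100/121 ≈ -12745.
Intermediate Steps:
b(l, M) = -8 - 2*M (b(l, M) = (2 - 4)*(4 + M) = -2*(4 + M) = -8 - 2*M)
z(c, p) = (3 + c)²
(z(1/(12 - 1), 9) - 137)*b(6, (6*3)*(-3)) = ((3 + 1/(12 - 1))² - 137)*(-8 - 2*6*3*(-3)) = ((3 + 1/11)² - 137)*(-8 - 36*(-3)) = ((3 + 1/11)² - 137)*(-8 - 2*(-54)) = ((34/11)² - 137)*(-8 + 108) = (1156/121 - 137)*100 = -15421/121*100 = -1542100/121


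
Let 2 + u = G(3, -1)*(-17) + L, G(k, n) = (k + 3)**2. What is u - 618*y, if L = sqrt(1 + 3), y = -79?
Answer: 48210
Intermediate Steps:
G(k, n) = (3 + k)**2
L = 2 (L = sqrt(4) = 2)
u = -612 (u = -2 + ((3 + 3)**2*(-17) + 2) = -2 + (6**2*(-17) + 2) = -2 + (36*(-17) + 2) = -2 + (-612 + 2) = -2 - 610 = -612)
u - 618*y = -612 - 618*(-79) = -612 + 48822 = 48210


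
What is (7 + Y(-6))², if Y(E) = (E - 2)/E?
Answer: 625/9 ≈ 69.444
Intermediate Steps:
Y(E) = (-2 + E)/E
(7 + Y(-6))² = (7 + (-2 - 6)/(-6))² = (7 - ⅙*(-8))² = (7 + 4/3)² = (25/3)² = 625/9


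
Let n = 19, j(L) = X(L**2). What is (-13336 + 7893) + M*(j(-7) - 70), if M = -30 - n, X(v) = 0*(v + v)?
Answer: -2013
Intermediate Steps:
X(v) = 0 (X(v) = 0*(2*v) = 0)
j(L) = 0
M = -49 (M = -30 - 1*19 = -30 - 19 = -49)
(-13336 + 7893) + M*(j(-7) - 70) = (-13336 + 7893) - 49*(0 - 70) = -5443 - 49*(-70) = -5443 + 3430 = -2013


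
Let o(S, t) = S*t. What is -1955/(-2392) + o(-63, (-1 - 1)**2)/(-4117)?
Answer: 376153/428168 ≈ 0.87852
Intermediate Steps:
-1955/(-2392) + o(-63, (-1 - 1)**2)/(-4117) = -1955/(-2392) - 63*(-1 - 1)**2/(-4117) = -1955*(-1/2392) - 63*(-2)**2*(-1/4117) = 85/104 - 63*4*(-1/4117) = 85/104 - 252*(-1/4117) = 85/104 + 252/4117 = 376153/428168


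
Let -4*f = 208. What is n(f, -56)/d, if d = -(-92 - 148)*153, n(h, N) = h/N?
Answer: 13/514080 ≈ 2.5288e-5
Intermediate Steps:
f = -52 (f = -¼*208 = -52)
d = 36720 (d = -(-240)*153 = -1*(-36720) = 36720)
n(f, -56)/d = -52/(-56)/36720 = -52*(-1/56)*(1/36720) = (13/14)*(1/36720) = 13/514080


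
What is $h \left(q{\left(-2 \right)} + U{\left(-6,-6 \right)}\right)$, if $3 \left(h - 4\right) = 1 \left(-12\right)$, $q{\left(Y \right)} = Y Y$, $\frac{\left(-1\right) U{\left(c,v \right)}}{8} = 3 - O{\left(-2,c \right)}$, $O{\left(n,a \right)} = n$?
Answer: $0$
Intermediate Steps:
$U{\left(c,v \right)} = -40$ ($U{\left(c,v \right)} = - 8 \left(3 - -2\right) = - 8 \left(3 + 2\right) = \left(-8\right) 5 = -40$)
$q{\left(Y \right)} = Y^{2}$
$h = 0$ ($h = 4 + \frac{1 \left(-12\right)}{3} = 4 + \frac{1}{3} \left(-12\right) = 4 - 4 = 0$)
$h \left(q{\left(-2 \right)} + U{\left(-6,-6 \right)}\right) = 0 \left(\left(-2\right)^{2} - 40\right) = 0 \left(4 - 40\right) = 0 \left(-36\right) = 0$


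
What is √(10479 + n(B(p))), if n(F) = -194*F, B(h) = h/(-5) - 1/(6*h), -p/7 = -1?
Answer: √118576290/105 ≈ 103.71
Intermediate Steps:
p = 7 (p = -7*(-1) = 7)
B(h) = -h/5 - 1/(6*h) (B(h) = h*(-⅕) - 1/(6*h) = -h/5 - 1/(6*h))
√(10479 + n(B(p))) = √(10479 - 194*(-⅕*7 - ⅙/7)) = √(10479 - 194*(-7/5 - ⅙*⅐)) = √(10479 - 194*(-7/5 - 1/42)) = √(10479 - 194*(-299/210)) = √(10479 + 29003/105) = √(1129298/105) = √118576290/105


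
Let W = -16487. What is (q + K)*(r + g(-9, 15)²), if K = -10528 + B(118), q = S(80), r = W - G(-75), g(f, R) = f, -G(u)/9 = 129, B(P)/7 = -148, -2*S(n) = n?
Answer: 176902980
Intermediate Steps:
S(n) = -n/2
B(P) = -1036 (B(P) = 7*(-148) = -1036)
G(u) = -1161 (G(u) = -9*129 = -1161)
r = -15326 (r = -16487 - 1*(-1161) = -16487 + 1161 = -15326)
q = -40 (q = -½*80 = -40)
K = -11564 (K = -10528 - 1036 = -11564)
(q + K)*(r + g(-9, 15)²) = (-40 - 11564)*(-15326 + (-9)²) = -11604*(-15326 + 81) = -11604*(-15245) = 176902980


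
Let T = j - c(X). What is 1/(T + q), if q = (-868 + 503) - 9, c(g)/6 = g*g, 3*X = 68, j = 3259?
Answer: -3/593 ≈ -0.0050590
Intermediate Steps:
X = 68/3 (X = (⅓)*68 = 68/3 ≈ 22.667)
c(g) = 6*g² (c(g) = 6*(g*g) = 6*g²)
q = -374 (q = -365 - 9 = -374)
T = 529/3 (T = 3259 - 6*(68/3)² = 3259 - 6*4624/9 = 3259 - 1*9248/3 = 3259 - 9248/3 = 529/3 ≈ 176.33)
1/(T + q) = 1/(529/3 - 374) = 1/(-593/3) = -3/593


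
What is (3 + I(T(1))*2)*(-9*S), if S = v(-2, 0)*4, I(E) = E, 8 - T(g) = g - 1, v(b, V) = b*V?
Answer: 0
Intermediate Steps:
v(b, V) = V*b
T(g) = 9 - g (T(g) = 8 - (g - 1) = 8 - (-1 + g) = 8 + (1 - g) = 9 - g)
S = 0 (S = (0*(-2))*4 = 0*4 = 0)
(3 + I(T(1))*2)*(-9*S) = (3 + (9 - 1*1)*2)*(-9*0) = (3 + (9 - 1)*2)*0 = (3 + 8*2)*0 = (3 + 16)*0 = 19*0 = 0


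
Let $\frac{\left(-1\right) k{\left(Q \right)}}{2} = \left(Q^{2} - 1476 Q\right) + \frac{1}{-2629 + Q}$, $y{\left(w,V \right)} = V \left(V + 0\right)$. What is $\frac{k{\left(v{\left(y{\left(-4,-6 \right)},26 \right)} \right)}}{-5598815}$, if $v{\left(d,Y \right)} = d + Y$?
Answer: $- \frac{450087514}{14372158105} \approx -0.031317$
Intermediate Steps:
$y{\left(w,V \right)} = V^{2}$ ($y{\left(w,V \right)} = V V = V^{2}$)
$v{\left(d,Y \right)} = Y + d$
$k{\left(Q \right)} = - 2 Q^{2} - \frac{2}{-2629 + Q} + 2952 Q$ ($k{\left(Q \right)} = - 2 \left(\left(Q^{2} - 1476 Q\right) + \frac{1}{-2629 + Q}\right) = - 2 \left(Q^{2} + \frac{1}{-2629 + Q} - 1476 Q\right) = - 2 Q^{2} - \frac{2}{-2629 + Q} + 2952 Q$)
$\frac{k{\left(v{\left(y{\left(-4,-6 \right)},26 \right)} \right)}}{-5598815} = \frac{2 \frac{1}{-2629 + \left(26 + \left(-6\right)^{2}\right)} \left(-1 - \left(26 + \left(-6\right)^{2}\right)^{3} - 3880404 \left(26 + \left(-6\right)^{2}\right) + 4105 \left(26 + \left(-6\right)^{2}\right)^{2}\right)}{-5598815} = \frac{2 \left(-1 - \left(26 + 36\right)^{3} - 3880404 \left(26 + 36\right) + 4105 \left(26 + 36\right)^{2}\right)}{-2629 + \left(26 + 36\right)} \left(- \frac{1}{5598815}\right) = \frac{2 \left(-1 - 62^{3} - 240585048 + 4105 \cdot 62^{2}\right)}{-2629 + 62} \left(- \frac{1}{5598815}\right) = \frac{2 \left(-1 - 238328 - 240585048 + 4105 \cdot 3844\right)}{-2567} \left(- \frac{1}{5598815}\right) = 2 \left(- \frac{1}{2567}\right) \left(-1 - 238328 - 240585048 + 15779620\right) \left(- \frac{1}{5598815}\right) = 2 \left(- \frac{1}{2567}\right) \left(-225043757\right) \left(- \frac{1}{5598815}\right) = \frac{450087514}{2567} \left(- \frac{1}{5598815}\right) = - \frac{450087514}{14372158105}$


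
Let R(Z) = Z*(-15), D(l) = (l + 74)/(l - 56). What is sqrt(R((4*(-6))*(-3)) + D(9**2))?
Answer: I*sqrt(26845)/5 ≈ 32.769*I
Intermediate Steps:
D(l) = (74 + l)/(-56 + l)
R(Z) = -15*Z
sqrt(R((4*(-6))*(-3)) + D(9**2)) = sqrt(-15*4*(-6)*(-3) + (74 + 9**2)/(-56 + 9**2)) = sqrt(-(-360)*(-3) + (74 + 81)/(-56 + 81)) = sqrt(-15*72 + 155/25) = sqrt(-1080 + (1/25)*155) = sqrt(-1080 + 31/5) = sqrt(-5369/5) = I*sqrt(26845)/5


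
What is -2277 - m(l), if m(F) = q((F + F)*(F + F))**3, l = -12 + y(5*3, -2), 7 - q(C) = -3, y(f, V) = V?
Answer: -3277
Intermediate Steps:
q(C) = 10 (q(C) = 7 - 1*(-3) = 7 + 3 = 10)
l = -14 (l = -12 - 2 = -14)
m(F) = 1000 (m(F) = 10**3 = 1000)
-2277 - m(l) = -2277 - 1*1000 = -2277 - 1000 = -3277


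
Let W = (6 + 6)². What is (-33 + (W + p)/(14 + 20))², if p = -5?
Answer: 966289/1156 ≈ 835.89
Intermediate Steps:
W = 144 (W = 12² = 144)
(-33 + (W + p)/(14 + 20))² = (-33 + (144 - 5)/(14 + 20))² = (-33 + 139/34)² = (-983/34)² = 966289/1156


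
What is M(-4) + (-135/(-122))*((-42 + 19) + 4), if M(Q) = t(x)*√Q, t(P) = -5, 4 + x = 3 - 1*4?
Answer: -2565/122 - 10*I ≈ -21.025 - 10.0*I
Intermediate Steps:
x = -5 (x = -4 + (3 - 1*4) = -4 + (3 - 4) = -4 - 1 = -5)
M(Q) = -5*√Q
M(-4) + (-135/(-122))*((-42 + 19) + 4) = -10*I + (-135/(-122))*((-42 + 19) + 4) = -10*I + (-135*(-1/122))*(-23 + 4) = -10*I + (135/122)*(-19) = -10*I - 2565/122 = -2565/122 - 10*I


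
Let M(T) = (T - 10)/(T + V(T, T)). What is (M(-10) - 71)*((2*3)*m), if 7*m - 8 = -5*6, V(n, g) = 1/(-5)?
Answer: 22132/17 ≈ 1301.9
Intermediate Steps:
V(n, g) = -1/5
m = -22/7 (m = 8/7 + (-5*6)/7 = 8/7 + (1/7)*(-30) = 8/7 - 30/7 = -22/7 ≈ -3.1429)
M(T) = (-10 + T)/(-1/5 + T) (M(T) = (T - 10)/(T - 1/5) = (-10 + T)/(-1/5 + T))
(M(-10) - 71)*((2*3)*m) = (5*(-10 - 10)/(-1 + 5*(-10)) - 71)*((2*3)*(-22/7)) = (5*(-20)/(-1 - 50) - 71)*(6*(-22/7)) = (5*(-20)/(-51) - 71)*(-132/7) = (5*(-1/51)*(-20) - 71)*(-132/7) = (100/51 - 71)*(-132/7) = -3521/51*(-132/7) = 22132/17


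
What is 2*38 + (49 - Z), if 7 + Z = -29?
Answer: 161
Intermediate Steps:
Z = -36 (Z = -7 - 29 = -36)
2*38 + (49 - Z) = 2*38 + (49 - 1*(-36)) = 76 + (49 + 36) = 76 + 85 = 161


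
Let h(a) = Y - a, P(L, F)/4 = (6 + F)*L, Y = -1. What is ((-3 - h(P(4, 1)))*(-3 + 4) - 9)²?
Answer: 10201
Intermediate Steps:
P(L, F) = 4*L*(6 + F) (P(L, F) = 4*((6 + F)*L) = 4*(L*(6 + F)) = 4*L*(6 + F))
h(a) = -1 - a
((-3 - h(P(4, 1)))*(-3 + 4) - 9)² = ((-3 - (-1 - 4*4*(6 + 1)))*(-3 + 4) - 9)² = ((-3 - (-1 - 4*4*7))*1 - 9)² = ((-3 - (-1 - 1*112))*1 - 9)² = ((-3 - (-1 - 112))*1 - 9)² = ((-3 - 1*(-113))*1 - 9)² = ((-3 + 113)*1 - 9)² = (110*1 - 9)² = (110 - 9)² = 101² = 10201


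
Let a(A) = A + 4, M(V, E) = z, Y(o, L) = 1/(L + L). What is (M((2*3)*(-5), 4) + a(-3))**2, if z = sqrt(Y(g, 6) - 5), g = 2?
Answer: (6 + I*sqrt(177))**2/36 ≈ -3.9167 + 4.4347*I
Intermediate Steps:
Y(o, L) = 1/(2*L)
z = I*sqrt(177)/6 (z = sqrt((1/2)/6 - 5) = sqrt((1/2)*(1/6) - 5) = sqrt(1/12 - 5) = sqrt(-59/12) = I*sqrt(177)/6 ≈ 2.2174*I)
M(V, E) = I*sqrt(177)/6
a(A) = 4 + A
(M((2*3)*(-5), 4) + a(-3))**2 = (I*sqrt(177)/6 + (4 - 3))**2 = (I*sqrt(177)/6 + 1)**2 = (1 + I*sqrt(177)/6)**2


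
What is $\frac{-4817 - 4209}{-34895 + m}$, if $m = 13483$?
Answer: $\frac{4513}{10706} \approx 0.42154$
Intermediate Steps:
$\frac{-4817 - 4209}{-34895 + m} = \frac{-4817 - 4209}{-34895 + 13483} = - \frac{9026}{-21412} = \left(-9026\right) \left(- \frac{1}{21412}\right) = \frac{4513}{10706}$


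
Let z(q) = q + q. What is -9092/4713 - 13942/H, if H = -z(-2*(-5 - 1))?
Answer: 10915073/18852 ≈ 578.99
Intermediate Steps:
z(q) = 2*q
H = -24 (H = -2*(-2*(-5 - 1)) = -2*(-2*(-6)) = -2*12 = -1*24 = -24)
-9092/4713 - 13942/H = -9092/4713 - 13942/(-24) = -9092*1/4713 - 13942*(-1/24) = -9092/4713 + 6971/12 = 10915073/18852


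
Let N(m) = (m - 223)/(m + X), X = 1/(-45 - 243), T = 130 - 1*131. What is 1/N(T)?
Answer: 289/64512 ≈ 0.0044798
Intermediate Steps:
T = -1 (T = 130 - 131 = -1)
X = -1/288 (X = 1/(-288) = -1/288 ≈ -0.0034722)
N(m) = (-223 + m)/(-1/288 + m) (N(m) = (m - 223)/(m - 1/288) = (-223 + m)/(-1/288 + m))
1/N(T) = 1/(288*(-223 - 1)/(-1 + 288*(-1))) = 1/(288*(-224)/(-1 - 288)) = 1/(288*(-224)/(-289)) = 1/(288*(-1/289)*(-224)) = 1/(64512/289) = 289/64512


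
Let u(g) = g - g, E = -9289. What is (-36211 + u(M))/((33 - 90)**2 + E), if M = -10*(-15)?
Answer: 36211/6040 ≈ 5.9952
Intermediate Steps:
M = 150
u(g) = 0
(-36211 + u(M))/((33 - 90)**2 + E) = (-36211 + 0)/((33 - 90)**2 - 9289) = -36211/((-57)**2 - 9289) = -36211/(3249 - 9289) = -36211/(-6040) = -36211*(-1/6040) = 36211/6040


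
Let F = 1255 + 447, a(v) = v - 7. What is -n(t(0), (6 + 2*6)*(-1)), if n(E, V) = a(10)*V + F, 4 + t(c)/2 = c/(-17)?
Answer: -1648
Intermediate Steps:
a(v) = -7 + v
F = 1702
t(c) = -8 - 2*c/17 (t(c) = -8 + 2*(c/(-17)) = -8 + 2*(c*(-1/17)) = -8 + 2*(-c/17) = -8 - 2*c/17)
n(E, V) = 1702 + 3*V (n(E, V) = (-7 + 10)*V + 1702 = 3*V + 1702 = 1702 + 3*V)
-n(t(0), (6 + 2*6)*(-1)) = -(1702 + 3*((6 + 2*6)*(-1))) = -(1702 + 3*((6 + 12)*(-1))) = -(1702 + 3*(18*(-1))) = -(1702 + 3*(-18)) = -(1702 - 54) = -1*1648 = -1648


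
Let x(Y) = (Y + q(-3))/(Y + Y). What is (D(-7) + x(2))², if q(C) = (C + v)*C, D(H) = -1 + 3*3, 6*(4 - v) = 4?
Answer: 1089/16 ≈ 68.063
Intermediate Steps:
v = 10/3 (v = 4 - ⅙*4 = 4 - ⅔ = 10/3 ≈ 3.3333)
D(H) = 8 (D(H) = -1 + 9 = 8)
q(C) = C*(10/3 + C) (q(C) = (C + 10/3)*C = (10/3 + C)*C = C*(10/3 + C))
x(Y) = (-1 + Y)/(2*Y) (x(Y) = (Y + (⅓)*(-3)*(10 + 3*(-3)))/(Y + Y) = (Y + (⅓)*(-3)*(10 - 9))/((2*Y)) = (Y + (⅓)*(-3)*1)*(1/(2*Y)) = (Y - 1)*(1/(2*Y)) = (-1 + Y)*(1/(2*Y)) = (-1 + Y)/(2*Y))
(D(-7) + x(2))² = (8 + (½)*(-1 + 2)/2)² = (8 + (½)*(½)*1)² = (8 + ¼)² = (33/4)² = 1089/16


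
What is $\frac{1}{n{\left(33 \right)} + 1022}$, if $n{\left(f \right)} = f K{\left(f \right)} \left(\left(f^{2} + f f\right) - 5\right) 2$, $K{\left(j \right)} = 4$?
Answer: $\frac{1}{574694} \approx 1.7401 \cdot 10^{-6}$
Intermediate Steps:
$n{\left(f \right)} = 8 f \left(-5 + 2 f^{2}\right)$ ($n{\left(f \right)} = f 4 \left(\left(f^{2} + f f\right) - 5\right) 2 = 4 f \left(\left(f^{2} + f^{2}\right) - 5\right) 2 = 4 f \left(2 f^{2} - 5\right) 2 = 4 f \left(-5 + 2 f^{2}\right) 2 = 8 f \left(-5 + 2 f^{2}\right)$)
$\frac{1}{n{\left(33 \right)} + 1022} = \frac{1}{\left(\left(-40\right) 33 + 16 \cdot 33^{3}\right) + 1022} = \frac{1}{\left(-1320 + 16 \cdot 35937\right) + 1022} = \frac{1}{\left(-1320 + 574992\right) + 1022} = \frac{1}{573672 + 1022} = \frac{1}{574694}$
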